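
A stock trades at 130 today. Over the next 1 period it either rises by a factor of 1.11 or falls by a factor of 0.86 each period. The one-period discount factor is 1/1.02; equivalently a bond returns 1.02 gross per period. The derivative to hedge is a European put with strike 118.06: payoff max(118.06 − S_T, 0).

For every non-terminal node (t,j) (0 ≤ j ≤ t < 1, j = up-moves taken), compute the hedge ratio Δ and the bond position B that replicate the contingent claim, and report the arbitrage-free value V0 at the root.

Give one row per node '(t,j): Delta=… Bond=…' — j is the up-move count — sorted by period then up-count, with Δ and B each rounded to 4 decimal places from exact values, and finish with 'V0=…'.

The replicating-portfolio and risk-neutral prices coincide; use p* = (1.02−0.86)/(1.11−0.86) = 0.6400 for the latter.
At expiry t=1: V(1,0)=6.2600, V(1,1)=0.0000
Node (0,0) S=130.0000: V=(p*·0.0000+(1−p*)·6.2600)/1.02=2.2094; Δ=(0.0000−6.2600)/(144.3000−111.8000)=-0.1926; B=V−Δ·S=27.2494
Root portfolio cost Δ·130+B reproduces V0=2.2094.

(0,0): Delta=-0.1926 Bond=27.2494
V0=2.2094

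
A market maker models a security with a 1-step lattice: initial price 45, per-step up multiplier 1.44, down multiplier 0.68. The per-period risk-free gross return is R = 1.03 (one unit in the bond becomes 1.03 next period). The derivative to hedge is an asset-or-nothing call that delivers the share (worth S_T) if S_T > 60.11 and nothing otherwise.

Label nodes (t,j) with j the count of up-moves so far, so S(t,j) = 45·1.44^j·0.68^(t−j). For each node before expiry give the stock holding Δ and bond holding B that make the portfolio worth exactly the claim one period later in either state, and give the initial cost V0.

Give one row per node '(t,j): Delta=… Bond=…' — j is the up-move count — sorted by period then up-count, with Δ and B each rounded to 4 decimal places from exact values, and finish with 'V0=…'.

Under the risk-neutral measure, an up-move has probability p* = (R−d)/(u−d) = 0.4605 and values discount at R = 1.03.
Payoff layer (t=1): V(1,0)=0.0000, V(1,1)=64.8000
  t=0,j=0: stock 45.0000 → up 64.8000 (V=64.8000), down 30.6000 (V=0.0000). Price 28.9729; hedge Δ=1.8947, bond B=-56.2902.
Each (Δ,B) replicates both successor values, so the strategy is self-financing and V0 is arbitrage-free.

(0,0): Delta=1.8947 Bond=-56.2902
V0=28.9729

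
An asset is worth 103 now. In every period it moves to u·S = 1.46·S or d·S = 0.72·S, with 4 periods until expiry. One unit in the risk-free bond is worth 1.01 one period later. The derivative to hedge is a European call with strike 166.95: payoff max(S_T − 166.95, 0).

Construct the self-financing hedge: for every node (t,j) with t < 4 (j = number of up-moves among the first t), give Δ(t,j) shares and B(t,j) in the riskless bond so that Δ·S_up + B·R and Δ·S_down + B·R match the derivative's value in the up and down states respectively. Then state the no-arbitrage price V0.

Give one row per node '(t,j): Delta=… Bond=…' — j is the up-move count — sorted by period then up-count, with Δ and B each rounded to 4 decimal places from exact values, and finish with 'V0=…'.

Under the risk-neutral measure, an up-move has probability p* = (R−d)/(u−d) = 0.3919 and values discount at R = 1.01.
At expiry t=4: V(4,0)=0.0000, V(4,1)=0.0000, V(4,2)=0.0000, V(4,3)=63.8460, V(4,4)=301.0530
Node (3,0) S=38.4445: V=(p*·0.0000+(1−p*)·0.0000)/1.01=0.0000; Δ=(0.0000−0.0000)/(56.1290−27.6801)=0.0000; B=V−Δ·S=0.0000
Node (3,1) S=77.9570: V=(p*·0.0000+(1−p*)·0.0000)/1.01=0.0000; Δ=(0.0000−0.0000)/(113.8172−56.1290)=0.0000; B=V−Δ·S=0.0000
Node (3,2) S=158.0795: V=(p*·63.8460+(1−p*)·0.0000)/1.01=24.7730; Δ=(63.8460−0.0000)/(230.7960−113.8172)=0.5458; B=V−Δ·S=-61.5054
Node (3,3) S=320.5500: V=(p*·301.0530+(1−p*)·63.8460)/1.01=155.2530; Δ=(301.0530−63.8460)/(468.0030−230.7960)=1.0000; B=V−Δ·S=-165.2970
Node (2,0) S=53.3952: V=(p*·0.0000+(1−p*)·0.0000)/1.01=0.0000; Δ=(0.0000−0.0000)/(77.9570−38.4445)=0.0000; B=V−Δ·S=0.0000
Node (2,1) S=108.2736: V=(p*·24.7730+(1−p*)·0.0000)/1.01=9.6122; Δ=(24.7730−0.0000)/(158.0795−77.9570)=0.3092; B=V−Δ·S=-23.8648
Node (2,2) S=219.5548: V=(p*·155.2530+(1−p*)·24.7730)/1.01=75.1555; Δ=(155.2530−24.7730)/(320.5500−158.0795)=0.8031; B=V−Δ·S=-101.1688
Node (1,0) S=74.1600: V=(p*·9.6122+(1−p*)·0.0000)/1.01=3.7297; Δ=(9.6122−0.0000)/(108.2736−53.3952)=0.1752; B=V−Δ·S=-9.2598
Node (1,1) S=150.3800: V=(p*·75.1555+(1−p*)·9.6122)/1.01=34.9486; Δ=(75.1555−9.6122)/(219.5548−108.2736)=0.5890; B=V−Δ·S=-53.6234
Node (0,0) S=103.0000: V=(p*·34.9486+(1−p*)·3.7297)/1.01=15.8060; Δ=(34.9486−3.7297)/(150.3800−74.1600)=0.4096; B=V−Δ·S=-26.3817
Each (Δ,B) replicates both successor values, so the strategy is self-financing and V0 is arbitrage-free.

(0,0): Delta=0.4096 Bond=-26.3817
(1,0): Delta=0.1752 Bond=-9.2598
(1,1): Delta=0.5890 Bond=-53.6234
(2,0): Delta=0.0000 Bond=0.0000
(2,1): Delta=0.3092 Bond=-23.8648
(2,2): Delta=0.8031 Bond=-101.1688
(3,0): Delta=0.0000 Bond=0.0000
(3,1): Delta=0.0000 Bond=0.0000
(3,2): Delta=0.5458 Bond=-61.5054
(3,3): Delta=1.0000 Bond=-165.2970
V0=15.8060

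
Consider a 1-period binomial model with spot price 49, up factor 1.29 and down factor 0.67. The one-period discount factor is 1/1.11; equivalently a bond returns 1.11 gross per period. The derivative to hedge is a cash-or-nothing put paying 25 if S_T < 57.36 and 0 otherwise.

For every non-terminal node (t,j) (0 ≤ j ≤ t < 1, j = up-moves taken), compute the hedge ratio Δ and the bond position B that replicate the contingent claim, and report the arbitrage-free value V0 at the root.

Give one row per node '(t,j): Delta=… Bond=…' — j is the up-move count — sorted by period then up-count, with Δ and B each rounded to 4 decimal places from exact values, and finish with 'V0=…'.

Risk-neutral probability p* = (R−d)/(u−d) = (1.11−0.67)/(1.29−0.67) = 0.7097.
At expiry t=1: V(1,0)=25.0000, V(1,1)=0.0000
(0,0): S=49.0000. Δ = (V_up−V_dn)/(S_up−S_dn) = (0.0000−25.0000)/(63.2100−32.8300) = -0.8229. V = [p*·0.0000 + (1−p*)·25.0000]/1.11 = 6.5388. B = V − Δ·S = 46.8614.
Self-financing check: at every node Δ·S+B equals the discounted successor values.

(0,0): Delta=-0.8229 Bond=46.8614
V0=6.5388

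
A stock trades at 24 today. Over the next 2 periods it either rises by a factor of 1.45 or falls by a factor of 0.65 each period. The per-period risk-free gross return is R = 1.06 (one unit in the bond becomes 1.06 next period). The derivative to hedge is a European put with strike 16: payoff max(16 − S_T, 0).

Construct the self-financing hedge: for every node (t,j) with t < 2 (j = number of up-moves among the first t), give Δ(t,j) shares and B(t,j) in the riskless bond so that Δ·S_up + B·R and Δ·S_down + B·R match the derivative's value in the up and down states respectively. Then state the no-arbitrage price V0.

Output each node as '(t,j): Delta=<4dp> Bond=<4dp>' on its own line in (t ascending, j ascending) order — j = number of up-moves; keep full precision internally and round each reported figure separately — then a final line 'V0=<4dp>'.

The replicating-portfolio and risk-neutral prices coincide; use p* = (1.06−0.65)/(1.45−0.65) = 0.5125 for the latter.
Payoff layer (t=2): V(2,0)=5.8600, V(2,1)=0.0000, V(2,2)=0.0000
Node (1,0) S=15.6000: V=(p*·0.0000+(1−p*)·5.8600)/1.06=2.6950; Δ=(0.0000−5.8600)/(22.6200−10.1400)=-0.4696; B=V−Δ·S=10.0200
Node (1,1) S=34.8000: V=(p*·0.0000+(1−p*)·0.0000)/1.06=0.0000; Δ=(0.0000−0.0000)/(50.4600−22.6200)=0.0000; B=V−Δ·S=0.0000
Node (0,0) S=24.0000: V=(p*·0.0000+(1−p*)·2.6950)/1.06=1.2395; Δ=(0.0000−2.6950)/(34.8000−15.6000)=-0.1404; B=V−Δ·S=4.6083
Root portfolio cost Δ·24+B reproduces V0=1.2395.

(0,0): Delta=-0.1404 Bond=4.6083
(1,0): Delta=-0.4696 Bond=10.0200
(1,1): Delta=0.0000 Bond=0.0000
V0=1.2395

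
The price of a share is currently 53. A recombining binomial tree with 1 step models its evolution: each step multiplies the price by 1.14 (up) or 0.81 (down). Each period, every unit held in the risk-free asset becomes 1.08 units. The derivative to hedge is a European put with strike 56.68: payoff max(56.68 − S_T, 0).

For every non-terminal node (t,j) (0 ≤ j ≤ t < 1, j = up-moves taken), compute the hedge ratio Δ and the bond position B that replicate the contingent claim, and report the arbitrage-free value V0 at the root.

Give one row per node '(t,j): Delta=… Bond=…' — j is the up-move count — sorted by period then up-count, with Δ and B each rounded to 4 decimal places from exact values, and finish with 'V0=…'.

(0,0): Delta=-0.7862 Bond=43.9815
V0=2.3148

Since d<R<u, set p* = (R−d)/(u−d) = 0.8182; price each node as the discounted p*-expectation of its children.
Terminal values V(1,·): V(1,0)=13.7500, V(1,1)=0.0000
Node (0,0) S=53.0000: V=(p*·0.0000+(1−p*)·13.7500)/1.08=2.3148; Δ=(0.0000−13.7500)/(60.4200−42.9300)=-0.7862; B=V−Δ·S=43.9815
Each (Δ,B) replicates both successor values, so the strategy is self-financing and V0 is arbitrage-free.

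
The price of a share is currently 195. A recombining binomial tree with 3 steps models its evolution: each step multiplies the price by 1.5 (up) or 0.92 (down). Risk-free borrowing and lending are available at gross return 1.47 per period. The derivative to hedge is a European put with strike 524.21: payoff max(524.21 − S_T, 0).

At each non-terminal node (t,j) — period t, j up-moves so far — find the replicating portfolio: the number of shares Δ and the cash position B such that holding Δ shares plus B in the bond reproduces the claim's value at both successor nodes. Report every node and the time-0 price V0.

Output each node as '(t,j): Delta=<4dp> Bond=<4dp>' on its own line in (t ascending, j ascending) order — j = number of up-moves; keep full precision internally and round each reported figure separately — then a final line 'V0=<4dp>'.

(0,0): Delta=-0.5073 Bond=104.8942
(1,0): Delta=-1.0000 Bond=242.5887
(1,1): Delta=-0.4908 Bond=149.3730
(2,0): Delta=-1.0000 Bond=356.6054
(2,1): Delta=-1.0000 Bond=356.6054
(2,2): Delta=-0.4738 Bond=212.1042
V0=5.9749

Since d<R<u, set p* = (R−d)/(u−d) = 0.9483; price each node as the discounted p*-expectation of its children.
At expiry t=3: V(3,0)=372.3658, V(3,1)=276.6380, V(3,2)=120.5600, V(3,3)=0.0000
Node (2,0) S=165.0480: V=(p*·276.6380+(1−p*)·372.3658)/1.47=191.5574; Δ=(276.6380−372.3658)/(247.5720−151.8442)=-1.0000; B=V−Δ·S=356.6054
Node (2,1) S=269.1000: V=(p*·120.5600+(1−p*)·276.6380)/1.47=87.5054; Δ=(120.5600−276.6380)/(403.6500−247.5720)=-1.0000; B=V−Δ·S=356.6054
Node (2,2) S=438.7500: V=(p*·0.0000+(1−p*)·120.5600)/1.47=4.2421; Δ=(0.0000−120.5600)/(658.1250−403.6500)=-0.4738; B=V−Δ·S=212.1042
Node (1,0) S=179.4000: V=(p*·87.5054+(1−p*)·191.5574)/1.47=63.1887; Δ=(87.5054−191.5574)/(269.1000−165.0480)=-1.0000; B=V−Δ·S=242.5887
Node (1,1) S=292.5000: V=(p*·4.2421+(1−p*)·87.5054)/1.47=5.8155; Δ=(4.2421−87.5054)/(438.7500−269.1000)=-0.4908; B=V−Δ·S=149.3730
Node (0,0) S=195.0000: V=(p*·5.8155+(1−p*)·63.1887)/1.47=5.9749; Δ=(5.8155−63.1887)/(292.5000−179.4000)=-0.5073; B=V−Δ·S=104.8942
Self-financing check: at every node Δ·S+B equals the discounted successor values.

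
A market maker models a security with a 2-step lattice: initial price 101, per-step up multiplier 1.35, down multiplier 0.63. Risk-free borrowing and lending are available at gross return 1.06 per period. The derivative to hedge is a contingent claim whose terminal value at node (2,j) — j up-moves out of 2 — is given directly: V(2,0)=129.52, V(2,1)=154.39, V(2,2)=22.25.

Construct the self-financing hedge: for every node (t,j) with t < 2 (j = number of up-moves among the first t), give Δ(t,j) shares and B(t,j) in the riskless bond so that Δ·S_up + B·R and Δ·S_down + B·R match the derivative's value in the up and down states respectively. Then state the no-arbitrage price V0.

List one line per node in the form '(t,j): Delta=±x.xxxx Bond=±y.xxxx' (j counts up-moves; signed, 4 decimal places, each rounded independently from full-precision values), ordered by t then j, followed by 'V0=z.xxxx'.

Risk-neutral probability p* = (R−d)/(u−d) = (1.06−0.63)/(1.35−0.63) = 0.5972.
Terminal values V(2,·): V(2,0)=129.5200, V(2,1)=154.3900, V(2,2)=22.2500
  t=1,j=0: stock 63.6300 → up 85.9005 (V=154.3900), down 40.0869 (V=129.5200). Price 136.2009; hedge Δ=0.5429, bond B=101.6592.
  t=1,j=1: stock 136.3500 → up 184.0725 (V=22.2500), down 85.9005 (V=154.3900). Price 71.2010; hedge Δ=-1.3460, bond B=254.7288.
  t=0,j=0: stock 101.0000 → up 136.3500 (V=71.2010), down 63.6300 (V=136.2009). Price 91.8693; hedge Δ=-0.8938, bond B=182.1469.
Root portfolio cost Δ·101+B reproduces V0=91.8693.

(0,0): Delta=-0.8938 Bond=182.1469
(1,0): Delta=0.5429 Bond=101.6592
(1,1): Delta=-1.3460 Bond=254.7288
V0=91.8693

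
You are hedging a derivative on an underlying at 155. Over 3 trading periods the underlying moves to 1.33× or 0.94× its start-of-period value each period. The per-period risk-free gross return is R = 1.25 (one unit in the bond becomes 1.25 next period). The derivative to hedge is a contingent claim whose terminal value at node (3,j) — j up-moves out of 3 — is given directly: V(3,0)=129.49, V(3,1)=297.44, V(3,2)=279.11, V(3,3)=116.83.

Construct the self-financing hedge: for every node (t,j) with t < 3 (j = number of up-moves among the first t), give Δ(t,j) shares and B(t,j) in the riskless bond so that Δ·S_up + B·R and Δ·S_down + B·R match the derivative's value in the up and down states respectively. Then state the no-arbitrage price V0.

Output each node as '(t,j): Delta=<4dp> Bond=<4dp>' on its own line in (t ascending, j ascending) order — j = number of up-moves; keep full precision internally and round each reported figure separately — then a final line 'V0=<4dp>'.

(0,0): Delta=-1.0740 Bond=267.9266
(1,0): Delta=0.2799 Bond=137.6446
(1,1): Delta=-1.3209 Bond=385.8150
(2,0): Delta=3.1443 Bond=-220.2501
(2,1): Delta=-0.2425 Bond=273.2960
(2,2): Delta=-1.5176 Bond=536.1971
V0=101.4569

Since d<R<u, set p* = (R−d)/(u−d) = 0.7949; price each node as the discounted p*-expectation of its children.
At expiry t=3: V(3,0)=129.4900, V(3,1)=297.4400, V(3,2)=279.1100, V(3,3)=116.8300
Node (2,0) S=136.9580: V=(p*·297.4400+(1−p*)·129.4900)/1.25=210.3910; Δ=(297.4400−129.4900)/(182.1541−128.7405)=3.1443; B=V−Δ·S=-220.2501
Node (2,1) S=193.7810: V=(p*·279.1100+(1−p*)·297.4400)/1.25=226.2960; Δ=(279.1100−297.4400)/(257.7287−182.1541)=-0.2425; B=V−Δ·S=273.2960
Node (2,2) S=274.1795: V=(p*·116.8300+(1−p*)·279.1100)/1.25=120.0946; Δ=(116.8300−279.1100)/(364.6587−257.7287)=-1.5176; B=V−Δ·S=536.1971
Node (1,0) S=145.7000: V=(p*·226.2960+(1−p*)·210.3910)/1.25=178.4267; Δ=(226.2960−210.3910)/(193.7810−136.9580)=0.2799; B=V−Δ·S=137.6446
Node (1,1) S=206.1500: V=(p*·120.0946+(1−p*)·226.2960)/1.25=113.5036; Δ=(120.0946−226.2960)/(274.1795−193.7810)=-1.3209; B=V−Δ·S=385.8150
Node (0,0) S=155.0000: V=(p*·113.5036+(1−p*)·178.4267)/1.25=101.4569; Δ=(113.5036−178.4267)/(206.1500−145.7000)=-1.0740; B=V−Δ·S=267.9266
Each (Δ,B) replicates both successor values, so the strategy is self-financing and V0 is arbitrage-free.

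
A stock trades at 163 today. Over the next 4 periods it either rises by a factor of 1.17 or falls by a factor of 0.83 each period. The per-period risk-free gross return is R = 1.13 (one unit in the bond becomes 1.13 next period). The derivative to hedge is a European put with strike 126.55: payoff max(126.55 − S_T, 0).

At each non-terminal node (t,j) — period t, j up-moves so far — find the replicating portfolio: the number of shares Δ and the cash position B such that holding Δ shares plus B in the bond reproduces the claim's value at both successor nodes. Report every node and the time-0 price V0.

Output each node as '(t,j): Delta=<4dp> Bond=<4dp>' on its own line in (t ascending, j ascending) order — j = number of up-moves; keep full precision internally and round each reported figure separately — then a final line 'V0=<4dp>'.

(0,0): Delta=-0.0087 Bond=1.4799
(1,0): Delta=-0.0693 Bond=9.8810
(1,1): Delta=-0.0029 Bond=0.5778
(2,0): Delta=-0.4444 Bond=53.2835
(2,1): Delta=-0.0339 Bond=5.5498
(2,2): Delta=0.0000 Bond=0.0000
(3,0): Delta=-1.0000 Bond=111.9912
(3,1): Delta=-0.3919 Bond=53.3063
(3,2): Delta=0.0000 Bond=0.0000
(3,3): Delta=0.0000 Bond=0.0000
V0=0.0675

The replicating-portfolio and risk-neutral prices coincide; use p* = (1.13−0.83)/(1.17−0.83) = 0.8824 for the latter.
Terminal payoffs: V(4,0)=49.1929, V(4,1)=17.5045, V(4,2)=0.0000, V(4,3)=0.0000, V(4,4)=0.0000
  t=3,j=0: stock 93.2013 → up 109.0455 (V=17.5045), down 77.3571 (V=49.1929). Price 18.7899; hedge Δ=-1.0000, bond B=111.9912.
  t=3,j=1: stock 131.3801 → up 153.7147 (V=0.0000), down 109.0455 (V=17.5045). Price 1.8224; hedge Δ=-0.3919, bond B=53.3063.
  t=3,j=2: stock 185.1985 → up 216.6822 (V=0.0000), down 153.7147 (V=0.0000). Price 0.0000; hedge Δ=0.0000, bond B=0.0000.
  t=3,j=3: stock 261.0629 → up 305.4436 (V=0.0000), down 216.6822 (V=0.0000). Price 0.0000; hedge Δ=0.0000, bond B=0.0000.
  t=2,j=0: stock 112.2907 → up 131.3801 (V=1.8224), down 93.2013 (V=18.7899). Price 3.3793; hedge Δ=-0.4444, bond B=53.2835.
  t=2,j=1: stock 158.2893 → up 185.1985 (V=0.0000), down 131.3801 (V=1.8224). Price 0.1897; hedge Δ=-0.0339, bond B=5.5498.
  t=2,j=2: stock 223.1307 → up 261.0629 (V=0.0000), down 185.1985 (V=0.0000). Price 0.0000; hedge Δ=0.0000, bond B=0.0000.
  t=1,j=0: stock 135.2900 → up 158.2893 (V=0.1897), down 112.2907 (V=3.3793). Price 0.5000; hedge Δ=-0.0693, bond B=9.8810.
  t=1,j=1: stock 190.7100 → up 223.1307 (V=0.0000), down 158.2893 (V=0.1897). Price 0.0198; hedge Δ=-0.0029, bond B=0.5778.
  t=0,j=0: stock 163.0000 → up 190.7100 (V=0.0198), down 135.2900 (V=0.5000). Price 0.0675; hedge Δ=-0.0087, bond B=1.4799.
Self-financing check: at every node Δ·S+B equals the discounted successor values.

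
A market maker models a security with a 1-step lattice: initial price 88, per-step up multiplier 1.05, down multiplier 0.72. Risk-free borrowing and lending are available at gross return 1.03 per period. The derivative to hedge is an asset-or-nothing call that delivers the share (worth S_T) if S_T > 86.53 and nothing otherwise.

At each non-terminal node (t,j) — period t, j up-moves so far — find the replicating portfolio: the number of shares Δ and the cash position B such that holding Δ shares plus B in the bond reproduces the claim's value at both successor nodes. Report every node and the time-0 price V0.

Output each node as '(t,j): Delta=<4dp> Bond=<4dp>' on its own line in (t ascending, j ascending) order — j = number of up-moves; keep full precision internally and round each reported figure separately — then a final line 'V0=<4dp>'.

Under the risk-neutral measure, an up-move has probability p* = (R−d)/(u−d) = 0.9394 and values discount at R = 1.03.
Terminal payoffs: V(1,0)=0.0000, V(1,1)=92.4000
(0,0): S=88.0000. Δ = (V_up−V_dn)/(S_up−S_dn) = (92.4000−0.0000)/(92.4000−63.3600) = 3.1818. V = [p*·92.4000 + (1−p*)·0.0000]/1.03 = 84.2718. B = V − Δ·S = -195.7282.
Self-financing check: at every node Δ·S+B equals the discounted successor values.

(0,0): Delta=3.1818 Bond=-195.7282
V0=84.2718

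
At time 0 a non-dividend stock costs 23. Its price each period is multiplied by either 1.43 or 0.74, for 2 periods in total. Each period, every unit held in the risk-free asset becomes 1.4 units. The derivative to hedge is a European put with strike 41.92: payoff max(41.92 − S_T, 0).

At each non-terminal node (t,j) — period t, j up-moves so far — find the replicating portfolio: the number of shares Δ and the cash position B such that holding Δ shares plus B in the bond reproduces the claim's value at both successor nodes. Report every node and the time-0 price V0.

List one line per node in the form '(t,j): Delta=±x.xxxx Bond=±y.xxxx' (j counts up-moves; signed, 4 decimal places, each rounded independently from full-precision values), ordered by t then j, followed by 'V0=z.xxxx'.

The replicating-portfolio and risk-neutral prices coincide; use p* = (1.4−0.74)/(1.43−0.74) = 0.9565 for the latter.
Terminal payoffs: V(2,0)=29.3252, V(2,1)=17.5814, V(2,2)=0.0000
Node (1,0) S=17.0200: V=(p*·17.5814+(1−p*)·29.3252)/1.4=12.9229; Δ=(17.5814−29.3252)/(24.3386−12.5948)=-1.0000; B=V−Δ·S=29.9429
Node (1,1) S=32.8900: V=(p*·0.0000+(1−p*)·17.5814)/1.4=0.5460; Δ=(0.0000−17.5814)/(47.0327−24.3386)=-0.7747; B=V−Δ·S=26.0263
Node (0,0) S=23.0000: V=(p*·0.5460+(1−p*)·12.9229)/1.4=0.7744; Δ=(0.5460−12.9229)/(32.8900−17.0200)=-0.7799; B=V−Δ·S=18.7118
Self-financing check: at every node Δ·S+B equals the discounted successor values.

(0,0): Delta=-0.7799 Bond=18.7118
(1,0): Delta=-1.0000 Bond=29.9429
(1,1): Delta=-0.7747 Bond=26.0263
V0=0.7744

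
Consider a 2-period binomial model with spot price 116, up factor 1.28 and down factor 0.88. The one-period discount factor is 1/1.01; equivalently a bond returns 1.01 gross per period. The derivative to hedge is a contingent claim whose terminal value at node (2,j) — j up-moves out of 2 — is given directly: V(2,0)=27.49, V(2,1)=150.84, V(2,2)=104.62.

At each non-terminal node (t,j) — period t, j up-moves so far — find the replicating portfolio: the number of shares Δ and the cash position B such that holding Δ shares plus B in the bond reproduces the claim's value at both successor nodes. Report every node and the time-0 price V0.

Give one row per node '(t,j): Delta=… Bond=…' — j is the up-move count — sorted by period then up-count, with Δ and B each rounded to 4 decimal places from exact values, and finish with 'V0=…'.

(0,0): Delta=1.4561 Bond=-80.9222
(1,0): Delta=3.0209 Bond=-241.4653
(1,1): Delta=-0.7782 Bond=250.0238
V0=87.9881

Risk-neutral probability p* = (R−d)/(u−d) = (1.01−0.88)/(1.28−0.88) = 0.3250.
Terminal values V(2,·): V(2,0)=27.4900, V(2,1)=150.8400, V(2,2)=104.6200
  t=1,j=0: stock 102.0800 → up 130.6624 (V=150.8400), down 89.8304 (V=27.4900). Price 66.9097; hedge Δ=3.0209, bond B=-241.4653.
  t=1,j=1: stock 148.4800 → up 190.0544 (V=104.6200), down 130.6624 (V=150.8400). Price 134.4738; hedge Δ=-0.7782, bond B=250.0238.
  t=0,j=0: stock 116.0000 → up 148.4800 (V=134.4738), down 102.0800 (V=66.9097). Price 87.9881; hedge Δ=1.4561, bond B=-80.9222.
Check: Δ(0,0)·S0 + B(0,0) = 87.9881 = V0.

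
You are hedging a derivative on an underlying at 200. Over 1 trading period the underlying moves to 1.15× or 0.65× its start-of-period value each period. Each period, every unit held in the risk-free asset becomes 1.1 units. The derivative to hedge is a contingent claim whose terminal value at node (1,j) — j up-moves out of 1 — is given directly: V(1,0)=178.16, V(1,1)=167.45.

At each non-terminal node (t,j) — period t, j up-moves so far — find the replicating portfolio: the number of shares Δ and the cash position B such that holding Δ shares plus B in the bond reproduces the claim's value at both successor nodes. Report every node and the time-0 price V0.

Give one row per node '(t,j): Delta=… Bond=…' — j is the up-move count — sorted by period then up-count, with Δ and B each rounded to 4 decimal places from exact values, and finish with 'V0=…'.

(0,0): Delta=-0.1071 Bond=174.6209
V0=153.2009

Risk-neutral probability p* = (R−d)/(u−d) = (1.1−0.65)/(1.15−0.65) = 0.9000.
Terminal values V(1,·): V(1,0)=178.1600, V(1,1)=167.4500
Node (0,0) S=200.0000: V=(p*·167.4500+(1−p*)·178.1600)/1.1=153.2009; Δ=(167.4500−178.1600)/(230.0000−130.0000)=-0.1071; B=V−Δ·S=174.6209
Root portfolio cost Δ·200+B reproduces V0=153.2009.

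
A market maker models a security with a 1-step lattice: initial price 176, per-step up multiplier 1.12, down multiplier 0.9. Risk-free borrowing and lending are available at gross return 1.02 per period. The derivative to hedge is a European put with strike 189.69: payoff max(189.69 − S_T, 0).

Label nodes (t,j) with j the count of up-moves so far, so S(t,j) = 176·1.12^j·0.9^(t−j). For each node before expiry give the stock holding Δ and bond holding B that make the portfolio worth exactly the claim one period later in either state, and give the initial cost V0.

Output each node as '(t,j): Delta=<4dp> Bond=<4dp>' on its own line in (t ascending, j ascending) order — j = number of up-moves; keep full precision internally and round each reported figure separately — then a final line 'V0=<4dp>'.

Risk-neutral probability p* = (R−d)/(u−d) = (1.02−0.9)/(1.12−0.9) = 0.5455.
At expiry t=1: V(1,0)=31.2900, V(1,1)=0.0000
Node (0,0) S=176.0000: V=(p*·0.0000+(1−p*)·31.2900)/1.02=13.9439; Δ=(0.0000−31.2900)/(197.1200−158.4000)=-0.8081; B=V−Δ·S=156.1711
The time-0 hedge costs 13.9439, which is the no-arbitrage price.

(0,0): Delta=-0.8081 Bond=156.1711
V0=13.9439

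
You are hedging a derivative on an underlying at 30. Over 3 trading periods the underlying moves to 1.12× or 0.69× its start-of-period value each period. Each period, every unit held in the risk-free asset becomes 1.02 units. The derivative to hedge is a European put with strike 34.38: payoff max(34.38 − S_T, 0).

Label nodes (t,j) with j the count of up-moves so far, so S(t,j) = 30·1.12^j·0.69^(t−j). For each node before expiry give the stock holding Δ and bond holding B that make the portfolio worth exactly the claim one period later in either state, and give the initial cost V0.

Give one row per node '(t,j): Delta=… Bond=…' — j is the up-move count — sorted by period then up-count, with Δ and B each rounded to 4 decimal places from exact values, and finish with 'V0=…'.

The replicating-portfolio and risk-neutral prices coincide; use p* = (1.02−0.69)/(1.12−0.69) = 0.7674 for the latter.
Terminal values V(3,·): V(3,0)=24.5247, V(3,1)=18.3830, V(3,2)=8.4139, V(3,3)=0.0000
(2,0): S=14.2830. Δ = (V_up−V_dn)/(S_up−S_dn) = (18.3830−24.5247)/(15.9970−9.8553) = -1.0000. V = [p*·18.3830 + (1−p*)·24.5247]/1.02 = 19.4229. B = V − Δ·S = 33.7059.
(2,1): S=23.1840. Δ = (V_up−V_dn)/(S_up−S_dn) = (8.4139−18.3830)/(25.9661−15.9970) = -1.0000. V = [p*·8.4139 + (1−p*)·18.3830]/1.02 = 10.5219. B = V − Δ·S = 33.7059.
(2,2): S=37.6320. Δ = (V_up−V_dn)/(S_up−S_dn) = (0.0000−8.4139)/(42.1478−25.9661) = -0.5200. V = [p*·0.0000 + (1−p*)·8.4139]/1.02 = 1.9184. B = V − Δ·S = 21.4856.
(1,0): S=20.7000. Δ = (V_up−V_dn)/(S_up−S_dn) = (10.5219−19.4229)/(23.1840−14.2830) = -1.0000. V = [p*·10.5219 + (1−p*)·19.4229]/1.02 = 12.3450. B = V − Δ·S = 33.0450.
(1,1): S=33.6000. Δ = (V_up−V_dn)/(S_up−S_dn) = (1.9184−10.5219)/(37.6320−23.1840) = -0.5955. V = [p*·1.9184 + (1−p*)·10.5219]/1.02 = 3.8423. B = V − Δ·S = 23.8505.
(0,0): S=30.0000. Δ = (V_up−V_dn)/(S_up−S_dn) = (3.8423−12.3450)/(33.6000−20.7000) = -0.6591. V = [p*·3.8423 + (1−p*)·12.3450]/1.02 = 5.7056. B = V − Δ·S = 25.4792.
Each (Δ,B) replicates both successor values, so the strategy is self-financing and V0 is arbitrage-free.

(0,0): Delta=-0.6591 Bond=25.4792
(1,0): Delta=-1.0000 Bond=33.0450
(1,1): Delta=-0.5955 Bond=23.8505
(2,0): Delta=-1.0000 Bond=33.7059
(2,1): Delta=-1.0000 Bond=33.7059
(2,2): Delta=-0.5200 Bond=21.4856
V0=5.7056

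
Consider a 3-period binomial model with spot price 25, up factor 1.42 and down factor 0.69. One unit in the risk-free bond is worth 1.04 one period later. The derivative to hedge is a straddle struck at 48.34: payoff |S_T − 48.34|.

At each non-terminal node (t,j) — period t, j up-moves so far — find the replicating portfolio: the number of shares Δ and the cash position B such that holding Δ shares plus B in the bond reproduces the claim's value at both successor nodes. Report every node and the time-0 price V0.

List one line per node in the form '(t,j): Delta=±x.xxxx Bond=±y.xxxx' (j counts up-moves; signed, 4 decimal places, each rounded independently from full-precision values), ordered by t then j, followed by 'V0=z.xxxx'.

The replicating-portfolio and risk-neutral prices coincide; use p* = (1.04−0.69)/(1.42−0.69) = 0.4795 for the latter.
Terminal values V(3,·): V(3,0)=40.1273, V(3,1)=31.4385, V(3,2)=13.5571, V(3,3)=23.2422
Node (2,0) S=11.9025: V=(p*·31.4385+(1−p*)·40.1273)/1.04=34.5783; Δ=(31.4385−40.1273)/(16.9015−8.2127)=-1.0000; B=V−Δ·S=46.4808
Node (2,1) S=24.4950: V=(p*·13.5571+(1−p*)·31.4385)/1.04=21.9858; Δ=(13.5571−31.4385)/(34.7829−16.9015)=-1.0000; B=V−Δ·S=46.4808
Node (2,2) S=50.4100: V=(p*·23.2422+(1−p*)·13.5571)/1.04=17.5006; Δ=(23.2422−13.5571)/(71.5822−34.7829)=0.2632; B=V−Δ·S=4.2334
Node (1,0) S=17.2500: V=(p*·21.9858+(1−p*)·34.5783)/1.04=27.4430; Δ=(21.9858−34.5783)/(24.4950−11.9025)=-1.0000; B=V−Δ·S=44.6930
Node (1,1) S=35.5000: V=(p*·17.5006+(1−p*)·21.9858)/1.04=19.0725; Δ=(17.5006−21.9858)/(50.4100−24.4950)=-0.1731; B=V−Δ·S=25.2165
Node (0,0) S=25.0000: V=(p*·19.0725+(1−p*)·27.4430)/1.04=22.5286; Δ=(19.0725−27.4430)/(35.5000−17.2500)=-0.4587; B=V−Δ·S=33.9952
The time-0 hedge costs 22.5286, which is the no-arbitrage price.

(0,0): Delta=-0.4587 Bond=33.9952
(1,0): Delta=-1.0000 Bond=44.6930
(1,1): Delta=-0.1731 Bond=25.2165
(2,0): Delta=-1.0000 Bond=46.4808
(2,1): Delta=-1.0000 Bond=46.4808
(2,2): Delta=0.2632 Bond=4.2334
V0=22.5286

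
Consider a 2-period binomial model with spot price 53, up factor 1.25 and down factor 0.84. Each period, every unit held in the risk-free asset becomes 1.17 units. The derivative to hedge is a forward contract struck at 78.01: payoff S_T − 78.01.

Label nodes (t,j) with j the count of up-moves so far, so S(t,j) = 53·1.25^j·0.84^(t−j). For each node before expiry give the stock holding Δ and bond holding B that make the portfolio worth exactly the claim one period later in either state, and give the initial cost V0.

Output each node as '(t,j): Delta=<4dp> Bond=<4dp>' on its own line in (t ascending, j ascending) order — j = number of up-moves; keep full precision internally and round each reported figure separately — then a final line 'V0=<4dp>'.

The replicating-portfolio and risk-neutral prices coincide; use p* = (1.17−0.84)/(1.25−0.84) = 0.8049 for the latter.
Terminal values V(2,·): V(2,0)=-40.6132, V(2,1)=-22.3600, V(2,2)=4.8025
  t=1,j=0: stock 44.5200 → up 55.6500 (V=-22.3600), down 37.3968 (V=-40.6132). Price -22.1552; hedge Δ=1.0000, bond B=-66.6752.
  t=1,j=1: stock 66.2500 → up 82.8125 (V=4.8025), down 55.6500 (V=-22.3600). Price -0.4252; hedge Δ=1.0000, bond B=-66.6752.
  t=0,j=0: stock 53.0000 → up 66.2500 (V=-0.4252), down 44.5200 (V=-22.1552). Price -3.9874; hedge Δ=1.0000, bond B=-56.9874.
Self-financing check: at every node Δ·S+B equals the discounted successor values.

(0,0): Delta=1.0000 Bond=-56.9874
(1,0): Delta=1.0000 Bond=-66.6752
(1,1): Delta=1.0000 Bond=-66.6752
V0=-3.9874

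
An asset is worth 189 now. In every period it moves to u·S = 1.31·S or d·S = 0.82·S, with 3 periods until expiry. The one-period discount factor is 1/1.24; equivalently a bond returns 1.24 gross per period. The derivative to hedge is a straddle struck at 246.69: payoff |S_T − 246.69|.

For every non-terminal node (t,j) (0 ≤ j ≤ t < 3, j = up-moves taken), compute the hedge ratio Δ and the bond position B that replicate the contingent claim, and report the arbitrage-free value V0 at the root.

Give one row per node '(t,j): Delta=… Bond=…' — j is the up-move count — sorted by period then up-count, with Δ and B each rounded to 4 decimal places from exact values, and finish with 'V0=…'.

(0,0): Delta=0.7063 Bond=-69.0168
(1,0): Delta=-0.6492 Bond=124.4828
(1,1): Delta=0.8477 Bond=-120.5914
(2,0): Delta=-1.0000 Bond=198.9435
(2,1): Delta=-0.6126 Bond=146.9279
(2,2): Delta=1.0000 Bond=-198.9435
V0=64.4654

Since d<R<u, set p* = (R−d)/(u−d) = 0.8571; price each node as the discounted p*-expectation of its children.
Terminal values V(3,·): V(3,0)=142.4814, V(3,1)=80.2105, V(3,2)=19.2712, V(3,3)=178.1992
(2,0): S=127.0836. Δ = (V_up−V_dn)/(S_up−S_dn) = (80.2105−142.4814)/(166.4795−104.2086) = -1.0000. V = [p*·80.2105 + (1−p*)·142.4814]/1.24 = 71.8599. B = V − Δ·S = 198.9435.
(2,1): S=203.0238. Δ = (V_up−V_dn)/(S_up−S_dn) = (19.2712−80.2105)/(265.9612−166.4795) = -0.6126. V = [p*·19.2712 + (1−p*)·80.2105]/1.24 = 22.5619. B = V − Δ·S = 146.9279.
(2,2): S=324.3429. Δ = (V_up−V_dn)/(S_up−S_dn) = (178.1992−19.2712)/(424.8892−265.9612) = 1.0000. V = [p*·178.1992 + (1−p*)·19.2712]/1.24 = 125.3994. B = V − Δ·S = -198.9435.
(1,0): S=154.9800. Δ = (V_up−V_dn)/(S_up−S_dn) = (22.5619−71.8599)/(203.0238−127.0836) = -0.6492. V = [p*·22.5619 + (1−p*)·71.8599]/1.24 = 23.8746. B = V − Δ·S = 124.4828.
(1,1): S=247.5900. Δ = (V_up−V_dn)/(S_up−S_dn) = (125.3994−22.5619)/(324.3429−203.0238) = 0.8477. V = [p*·125.3994 + (1−p*)·22.5619]/1.24 = 89.2809. B = V − Δ·S = -120.5914.
(0,0): S=189.0000. Δ = (V_up−V_dn)/(S_up−S_dn) = (89.2809−23.8746)/(247.5900−154.9800) = 0.7063. V = [p*·89.2809 + (1−p*)·23.8746]/1.24 = 64.4654. B = V − Δ·S = -69.0168.
Root portfolio cost Δ·189+B reproduces V0=64.4654.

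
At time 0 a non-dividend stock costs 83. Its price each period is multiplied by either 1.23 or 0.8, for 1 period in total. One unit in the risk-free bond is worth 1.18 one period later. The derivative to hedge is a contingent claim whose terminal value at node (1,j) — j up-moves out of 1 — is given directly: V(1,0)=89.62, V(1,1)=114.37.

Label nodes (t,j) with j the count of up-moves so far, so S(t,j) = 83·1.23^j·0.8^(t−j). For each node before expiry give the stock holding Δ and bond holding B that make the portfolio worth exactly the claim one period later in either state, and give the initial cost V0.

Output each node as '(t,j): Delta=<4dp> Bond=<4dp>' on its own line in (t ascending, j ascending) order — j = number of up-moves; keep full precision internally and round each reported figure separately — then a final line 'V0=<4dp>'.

(0,0): Delta=0.6935 Bond=36.9267
V0=94.4848

Since d<R<u, set p* = (R−d)/(u−d) = 0.8837; price each node as the discounted p*-expectation of its children.
At expiry t=1: V(1,0)=89.6200, V(1,1)=114.3700
  t=0,j=0: stock 83.0000 → up 102.0900 (V=114.3700), down 66.4000 (V=89.6200). Price 94.4848; hedge Δ=0.6935, bond B=36.9267.
Self-financing check: at every node Δ·S+B equals the discounted successor values.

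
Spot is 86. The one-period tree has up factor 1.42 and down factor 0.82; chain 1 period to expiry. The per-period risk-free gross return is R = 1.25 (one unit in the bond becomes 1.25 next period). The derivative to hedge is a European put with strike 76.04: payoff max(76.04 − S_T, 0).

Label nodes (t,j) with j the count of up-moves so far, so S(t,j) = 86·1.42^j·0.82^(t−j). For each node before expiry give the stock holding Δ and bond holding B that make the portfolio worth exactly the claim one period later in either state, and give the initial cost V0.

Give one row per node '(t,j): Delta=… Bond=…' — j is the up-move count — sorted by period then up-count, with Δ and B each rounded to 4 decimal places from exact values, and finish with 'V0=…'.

(0,0): Delta=-0.1070 Bond=10.4512
V0=1.2512

Under the risk-neutral measure, an up-move has probability p* = (R−d)/(u−d) = 0.7167 and values discount at R = 1.25.
At expiry t=1: V(1,0)=5.5200, V(1,1)=0.0000
(0,0): S=86.0000. Δ = (V_up−V_dn)/(S_up−S_dn) = (0.0000−5.5200)/(122.1200−70.5200) = -0.1070. V = [p*·0.0000 + (1−p*)·5.5200]/1.25 = 1.2512. B = V − Δ·S = 10.4512.
Root portfolio cost Δ·86+B reproduces V0=1.2512.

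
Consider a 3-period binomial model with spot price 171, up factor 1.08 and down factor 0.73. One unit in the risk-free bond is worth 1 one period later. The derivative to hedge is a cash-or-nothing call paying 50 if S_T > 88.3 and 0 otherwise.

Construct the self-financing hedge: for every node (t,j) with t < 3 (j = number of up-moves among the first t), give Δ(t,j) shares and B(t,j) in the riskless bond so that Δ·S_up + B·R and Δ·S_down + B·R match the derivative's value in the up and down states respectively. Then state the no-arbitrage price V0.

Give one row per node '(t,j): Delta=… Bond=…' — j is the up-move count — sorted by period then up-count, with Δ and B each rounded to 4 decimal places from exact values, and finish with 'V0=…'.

Risk-neutral probability p* = (R−d)/(u−d) = (1−0.73)/(1.08−0.73) = 0.7714.
Terminal payoffs: V(3,0)=0.0000, V(3,1)=50.0000, V(3,2)=50.0000, V(3,3)=50.0000
  t=2,j=0: stock 91.1259 → up 98.4160 (V=50.0000), down 66.5219 (V=0.0000). Price 38.5714; hedge Δ=1.5677, bond B=-104.2857.
  t=2,j=1: stock 134.8164 → up 145.6017 (V=50.0000), down 98.4160 (V=50.0000). Price 50.0000; hedge Δ=0.0000, bond B=50.0000.
  t=2,j=2: stock 199.4544 → up 215.4108 (V=50.0000), down 145.6017 (V=50.0000). Price 50.0000; hedge Δ=0.0000, bond B=50.0000.
  t=1,j=0: stock 124.8300 → up 134.8164 (V=50.0000), down 91.1259 (V=38.5714). Price 47.3878; hedge Δ=0.2616, bond B=14.7347.
  t=1,j=1: stock 184.6800 → up 199.4544 (V=50.0000), down 134.8164 (V=50.0000). Price 50.0000; hedge Δ=0.0000, bond B=50.0000.
  t=0,j=0: stock 171.0000 → up 184.6800 (V=50.0000), down 124.8300 (V=47.3878). Price 49.4029; hedge Δ=0.0436, bond B=41.9394.
The time-0 hedge costs 49.4029, which is the no-arbitrage price.

(0,0): Delta=0.0436 Bond=41.9394
(1,0): Delta=0.2616 Bond=14.7347
(1,1): Delta=0.0000 Bond=50.0000
(2,0): Delta=1.5677 Bond=-104.2857
(2,1): Delta=0.0000 Bond=50.0000
(2,2): Delta=0.0000 Bond=50.0000
V0=49.4029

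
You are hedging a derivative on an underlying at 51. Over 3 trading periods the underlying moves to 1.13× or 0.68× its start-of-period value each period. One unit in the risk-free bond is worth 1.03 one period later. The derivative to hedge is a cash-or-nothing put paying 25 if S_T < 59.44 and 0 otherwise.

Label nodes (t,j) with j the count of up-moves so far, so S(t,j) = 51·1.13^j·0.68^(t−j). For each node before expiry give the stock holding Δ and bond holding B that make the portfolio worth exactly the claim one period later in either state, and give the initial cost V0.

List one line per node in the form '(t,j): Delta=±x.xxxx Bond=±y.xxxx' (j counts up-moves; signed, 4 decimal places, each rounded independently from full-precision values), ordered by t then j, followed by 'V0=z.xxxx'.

Risk-neutral probability p* = (R−d)/(u−d) = (1.03−0.68)/(1.13−0.68) = 0.7778.
At expiry t=3: V(3,0)=25.0000, V(3,1)=25.0000, V(3,2)=25.0000, V(3,3)=0.0000
  t=2,j=0: stock 23.5824 → up 26.6481 (V=25.0000), down 16.0360 (V=25.0000). Price 24.2718; hedge Δ=0.0000, bond B=24.2718.
  t=2,j=1: stock 39.1884 → up 44.2829 (V=25.0000), down 26.6481 (V=25.0000). Price 24.2718; hedge Δ=0.0000, bond B=24.2718.
  t=2,j=2: stock 65.1219 → up 73.5877 (V=0.0000), down 44.2829 (V=25.0000). Price 5.3937; hedge Δ=-0.8531, bond B=60.9493.
  t=1,j=0: stock 34.6800 → up 39.1884 (V=24.2718), down 23.5824 (V=24.2718). Price 23.5649; hedge Δ=0.0000, bond B=23.5649.
  t=1,j=1: stock 57.6300 → up 65.1219 (V=5.3937), down 39.1884 (V=24.2718). Price 9.3096; hedge Δ=-0.7279, bond B=51.2609.
  t=0,j=0: stock 51.0000 → up 57.6300 (V=9.3096), down 34.6800 (V=23.5649). Price 12.1140; hedge Δ=-0.6211, bond B=43.7925.
Each (Δ,B) replicates both successor values, so the strategy is self-financing and V0 is arbitrage-free.

(0,0): Delta=-0.6211 Bond=43.7925
(1,0): Delta=0.0000 Bond=23.5649
(1,1): Delta=-0.7279 Bond=51.2609
(2,0): Delta=0.0000 Bond=24.2718
(2,1): Delta=0.0000 Bond=24.2718
(2,2): Delta=-0.8531 Bond=60.9493
V0=12.1140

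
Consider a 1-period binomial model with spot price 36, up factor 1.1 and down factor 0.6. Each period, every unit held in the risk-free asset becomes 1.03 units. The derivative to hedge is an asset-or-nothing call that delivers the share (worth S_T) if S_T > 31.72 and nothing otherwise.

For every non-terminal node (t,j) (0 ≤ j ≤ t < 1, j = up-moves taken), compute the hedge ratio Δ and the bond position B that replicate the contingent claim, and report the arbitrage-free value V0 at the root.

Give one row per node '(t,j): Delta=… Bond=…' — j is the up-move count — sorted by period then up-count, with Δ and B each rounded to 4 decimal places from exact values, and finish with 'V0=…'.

Since d<R<u, set p* = (R−d)/(u−d) = 0.8600; price each node as the discounted p*-expectation of its children.
Payoff layer (t=1): V(1,0)=0.0000, V(1,1)=39.6000
(0,0): S=36.0000. Δ = (V_up−V_dn)/(S_up−S_dn) = (39.6000−0.0000)/(39.6000−21.6000) = 2.2000. V = [p*·39.6000 + (1−p*)·0.0000]/1.03 = 33.0641. B = V − Δ·S = -46.1359.
Self-financing check: at every node Δ·S+B equals the discounted successor values.

(0,0): Delta=2.2000 Bond=-46.1359
V0=33.0641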